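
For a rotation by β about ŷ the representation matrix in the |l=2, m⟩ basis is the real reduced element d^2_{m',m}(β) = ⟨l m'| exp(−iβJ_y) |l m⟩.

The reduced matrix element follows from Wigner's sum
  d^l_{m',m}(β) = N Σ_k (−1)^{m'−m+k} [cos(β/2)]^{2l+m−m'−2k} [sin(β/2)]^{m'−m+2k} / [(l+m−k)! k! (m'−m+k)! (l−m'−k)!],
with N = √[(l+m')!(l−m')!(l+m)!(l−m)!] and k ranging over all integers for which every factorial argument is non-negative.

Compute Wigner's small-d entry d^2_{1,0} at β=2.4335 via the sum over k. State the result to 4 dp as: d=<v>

d=0.6051

d^2_{1,0}(β=2.4335) via Wigner's sum:
With c≡cos(β/2)=0.346696 and s≡sin(β/2)=0.937978, N=[6·1·2·2]^{1/2}=4.898979
k∈{0,1} keeps every argument non-negative
  k=0: (−1)^1·4.8990/(2)·0.3467^3·0.9380^1 = -0.095745
  k=1: (−1)^2·4.8990/(2)·0.3467^1·0.9380^3 = +0.700812
d^2_{1,0}(2.4335) = -0.095745 +0.700812 = +0.605068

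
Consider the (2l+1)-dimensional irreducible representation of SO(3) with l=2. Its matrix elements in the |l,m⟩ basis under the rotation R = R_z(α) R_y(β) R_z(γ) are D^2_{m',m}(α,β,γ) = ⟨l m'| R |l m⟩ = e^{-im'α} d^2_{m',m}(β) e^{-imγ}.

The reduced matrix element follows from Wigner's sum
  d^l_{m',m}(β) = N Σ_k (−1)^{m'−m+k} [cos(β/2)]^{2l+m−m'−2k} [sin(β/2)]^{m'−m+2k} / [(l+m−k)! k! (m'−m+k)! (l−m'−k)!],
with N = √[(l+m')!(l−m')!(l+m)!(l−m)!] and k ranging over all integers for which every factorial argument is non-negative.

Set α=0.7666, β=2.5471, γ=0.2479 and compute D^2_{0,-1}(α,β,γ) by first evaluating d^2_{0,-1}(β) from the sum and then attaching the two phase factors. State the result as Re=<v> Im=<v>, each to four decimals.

Re=0.5509 Im=0.1394

First d^2_{0,-1}(β=2.5471), then the phase factors e^{-i(0)α} and e^{-i(-1)γ}:
Half-angle: c=0.292888, s=0.956147. N=√(2·2·1·6)=4.898979
Admissible k: 0..1 (factorial args all ≥0)
  k=0: (−1)^1·4.8990/(2)·0.2929^3·0.9561^1 = -0.058845
  k=1: (−1)^2·4.8990/(2)·0.2929^1·0.9561^3 = +0.627121
d^2_{0,-1}(2.5471) = -0.058845 +0.627121 = +0.568276
D = (+1.000000+0.000000i)·(+0.568276)·(+0.969430+0.245369i) = +0.550904+0.139437i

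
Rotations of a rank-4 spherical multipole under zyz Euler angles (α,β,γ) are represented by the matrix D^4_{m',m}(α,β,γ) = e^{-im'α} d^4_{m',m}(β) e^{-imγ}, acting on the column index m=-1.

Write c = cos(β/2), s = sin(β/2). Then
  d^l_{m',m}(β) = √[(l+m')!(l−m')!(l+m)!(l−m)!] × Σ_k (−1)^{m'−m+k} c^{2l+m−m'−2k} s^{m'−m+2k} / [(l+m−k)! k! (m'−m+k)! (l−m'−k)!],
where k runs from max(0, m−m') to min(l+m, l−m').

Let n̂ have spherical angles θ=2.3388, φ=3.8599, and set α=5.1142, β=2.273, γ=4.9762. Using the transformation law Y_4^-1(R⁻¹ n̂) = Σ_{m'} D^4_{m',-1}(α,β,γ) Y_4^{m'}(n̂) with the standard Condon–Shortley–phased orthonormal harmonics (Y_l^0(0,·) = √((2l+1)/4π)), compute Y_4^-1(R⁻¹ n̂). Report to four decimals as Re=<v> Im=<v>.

Re=-0.0697 Im=0.0178

Need the full column D^4_{m',-1} for m'=−4..4 at α=5.1142, β=2.273, γ=4.9762.
cos(β/2)=0.420772, sin(β/2)=0.907166
d^4_{-4,-1}: single k=3 term ⇒ +0.073687;  D = +0.070390+0.021794i
d^4_{-3,-1}: k∈[2..3] ⇒ +0.036252 -0.280837 = -0.244586;  D = -0.024796-0.243326i
d^4_{-2,-1}: k∈[1..3] ⇒ +0.008988 -0.208882 +0.647278 = +0.447383;  D = -0.391892+0.215806i
d^4_{-1,-1}: k∈[0..3] ⇒ +0.000983 -0.068509 +0.636879 -0.986769 = -0.417416;  D = +0.328312+0.257775i
d^4_{0,-1}: k∈[0..3] ⇒ -0.009474 +0.264218 -1.228123 +0.951416 = -0.021963;  D = -0.005727+0.021203i
d^4_{1,-1}: k∈[0..3] ⇒ +0.045673 -0.636879 +1.480154 -0.458665 = +0.430283;  D = +0.426192-0.059191i
d^4_{2,-1}: k∈[0..2] ⇒ -0.139255 +0.970917 -0.902593 = -0.070931;  D = -0.036457-0.060845i
d^4_{3,-1}: k∈[0..1] ⇒ +0.280837 -0.783224 = -0.502387;  D = +0.295643-0.406186i
d^4_{4,-1}: single k=0 term ⇒ -0.342507;  D = +0.333692+0.077204i
Y_4^{m'}(θ=2.3388,φ=3.8599) and Σ D·Y over m':
  (+0.0704+0.0218i)·(-0.1142-0.0314i)  (-0.0248-0.2433i)·(-0.1785-0.2700i)  (-0.3919+0.2158i)·(+0.0551-0.4079i)  (+0.3283+0.2578i)·(+0.0673-0.0588i)  (-0.0057+0.0212i)·(-0.3519+0.0000i)  (+0.4262-0.0592i)·(-0.0673-0.0588i)  (-0.0365-0.0608i)·(+0.0551+0.4079i)  (+0.2956-0.4062i)·(+0.1785-0.2700i)  (+0.3337+0.0772i)·(-0.1142+0.0314i)
Y_4^-1(R⁻¹ n̂) = -0.069669+0.017786i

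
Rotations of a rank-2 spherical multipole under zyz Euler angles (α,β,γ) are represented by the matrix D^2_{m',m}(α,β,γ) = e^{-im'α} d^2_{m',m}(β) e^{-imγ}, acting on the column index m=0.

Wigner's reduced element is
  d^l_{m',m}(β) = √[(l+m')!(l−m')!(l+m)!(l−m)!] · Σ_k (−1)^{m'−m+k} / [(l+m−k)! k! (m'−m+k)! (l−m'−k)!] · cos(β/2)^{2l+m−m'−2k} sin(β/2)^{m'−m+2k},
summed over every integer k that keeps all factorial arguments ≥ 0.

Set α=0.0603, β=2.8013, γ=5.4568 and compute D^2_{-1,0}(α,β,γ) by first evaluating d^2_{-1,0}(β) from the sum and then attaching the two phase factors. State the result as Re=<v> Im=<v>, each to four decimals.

Re=-0.3846 Im=-0.0232

D^2_{-1,0}(0.0603,2.8013,5.4568) = e^{-i·-1·0.0603}·d^2_{-1,0}(2.8013)·e^{-i·0·5.4568}. Compute d first:
With c≡cos(β/2)=0.169327 and s≡sin(β/2)=0.985560, N=[1·6·2·2]^{1/2}=4.898979
The bounds max(0,m−m')=1 and min(l+m,l−m')=2 give 2 terms
  k=1: (−1)^0·4.8990/(2)·0.1693^3·0.9856^1 = +0.011720
  k=2: (−1)^1·4.8990/(2)·0.1693^1·0.9856^3 = -0.397054
d^2_{-1,0}(2.8013) = +0.011720 -0.397054 = -0.385334
D = (+0.998183+0.060263i)·(-0.385334)·(+1.000000+0.000000i) = -0.384634-0.023222i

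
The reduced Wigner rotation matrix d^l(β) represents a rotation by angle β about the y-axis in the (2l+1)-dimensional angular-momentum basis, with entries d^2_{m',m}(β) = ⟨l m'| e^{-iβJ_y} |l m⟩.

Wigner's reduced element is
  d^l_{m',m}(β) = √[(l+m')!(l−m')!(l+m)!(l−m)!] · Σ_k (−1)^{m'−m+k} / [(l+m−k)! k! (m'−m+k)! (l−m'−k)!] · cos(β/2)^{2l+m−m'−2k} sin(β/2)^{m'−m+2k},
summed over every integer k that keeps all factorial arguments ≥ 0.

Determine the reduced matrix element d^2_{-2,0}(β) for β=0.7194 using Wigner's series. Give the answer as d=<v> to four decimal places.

d^2_{-2,0}(β=0.7194) via Wigner's sum:
With c≡cos(β/2)=0.936002 and s≡sin(β/2)=0.351993, N=[1·24·2·2]^{1/2}=9.797959
k∈{2} keeps every argument non-negative
  k=2: (−1)^0·9.7980/(4)·0.9360^2·0.3520^2 = +0.265888
d^2_{-2,0}(0.7194) = +0.265888

d=0.2659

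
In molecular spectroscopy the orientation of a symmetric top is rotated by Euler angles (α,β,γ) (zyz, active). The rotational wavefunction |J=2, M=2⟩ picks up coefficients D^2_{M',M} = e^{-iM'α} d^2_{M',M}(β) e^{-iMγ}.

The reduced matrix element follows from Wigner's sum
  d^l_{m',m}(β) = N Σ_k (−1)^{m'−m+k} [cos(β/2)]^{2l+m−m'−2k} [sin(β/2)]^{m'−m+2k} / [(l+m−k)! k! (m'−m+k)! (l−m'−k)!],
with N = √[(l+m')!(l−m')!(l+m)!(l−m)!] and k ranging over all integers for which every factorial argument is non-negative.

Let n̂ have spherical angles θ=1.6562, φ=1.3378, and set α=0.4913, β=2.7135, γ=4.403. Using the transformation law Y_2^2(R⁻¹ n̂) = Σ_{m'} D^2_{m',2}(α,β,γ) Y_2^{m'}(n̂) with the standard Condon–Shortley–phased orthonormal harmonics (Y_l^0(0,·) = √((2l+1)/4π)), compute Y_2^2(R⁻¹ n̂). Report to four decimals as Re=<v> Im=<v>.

Re=-0.1143 Im=0.3186

Need the full column D^2_{m',2} for m'=−2..2 at α=0.4913, β=2.7135, γ=4.403.
cos(β/2)=0.212416, sin(β/2)=0.977179
d^2_{-2,2}: single k=4 term ⇒ +0.911795;  D = +0.027880-0.911369i
d^2_{-1,2}: single k=3 term ⇒ +0.396405;  D = -0.176238-0.355073i
d^2_{0,2}: single k=2 term ⇒ +0.105535;  D = -0.085968-0.061215i
d^2_{1,2}: single k=1 term ⇒ +0.018731;  D = -0.018579-0.002381i
d^2_{2,2}: single k=0 term ⇒ +0.002036;  D = -0.001903+0.000724i
Y_2^{m'}(θ=1.6562,φ=1.3378) and Σ D·Y over m':
  (+0.0279-0.9114i)·(-0.3426-0.1723i)  (-0.1762-0.3551i)·(-0.0152+0.0639i)  (-0.0860-0.0612i)·(-0.3085+0.0000i)  (-0.0186-0.0024i)·(+0.0152+0.0639i)  (-0.0019+0.0007i)·(-0.3426+0.1723i)
Y_2^2(R⁻¹ n̂) = -0.114300+0.318621i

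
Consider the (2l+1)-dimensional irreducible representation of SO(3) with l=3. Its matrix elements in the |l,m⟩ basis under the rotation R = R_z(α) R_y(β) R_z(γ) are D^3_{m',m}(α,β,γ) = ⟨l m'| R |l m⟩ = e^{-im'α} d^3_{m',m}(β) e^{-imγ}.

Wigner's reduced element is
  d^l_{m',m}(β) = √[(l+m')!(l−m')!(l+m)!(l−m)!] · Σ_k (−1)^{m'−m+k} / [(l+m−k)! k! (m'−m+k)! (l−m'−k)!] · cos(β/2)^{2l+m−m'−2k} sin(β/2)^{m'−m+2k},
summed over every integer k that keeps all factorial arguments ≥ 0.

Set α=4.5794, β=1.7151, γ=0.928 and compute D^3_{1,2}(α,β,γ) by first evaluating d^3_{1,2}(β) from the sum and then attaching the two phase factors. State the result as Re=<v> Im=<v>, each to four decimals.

First d^3_{1,2}(β=1.7151), then the phase factors e^{-i(1)α} and e^{-i(2)γ}:
c=cos(1.7151/2)=0.654292, s=sin(1.7151/2)=0.756242; N=√[24·2·120·1]=75.894664
The bounds max(0,m−m')=1 and min(l+m,l−m')=2 give 2 terms
  k=1: (−1)^0·75.8947/(24)·0.6543^5·0.7562^1 = +0.286761
  k=2: (−1)^1·75.8947/(12)·0.6543^3·0.7562^3 = -0.766174
d^3_{1,2}(1.7151) = +0.286761 -0.766174 = -0.479413
Phases: e^{-i·(1)·4.5794}=-0.132597+0.991170i, e^{-i·(2)·0.928}=-0.281353-0.959604i ⇒ D=-0.473870+0.072692i

Re=-0.4739 Im=0.0727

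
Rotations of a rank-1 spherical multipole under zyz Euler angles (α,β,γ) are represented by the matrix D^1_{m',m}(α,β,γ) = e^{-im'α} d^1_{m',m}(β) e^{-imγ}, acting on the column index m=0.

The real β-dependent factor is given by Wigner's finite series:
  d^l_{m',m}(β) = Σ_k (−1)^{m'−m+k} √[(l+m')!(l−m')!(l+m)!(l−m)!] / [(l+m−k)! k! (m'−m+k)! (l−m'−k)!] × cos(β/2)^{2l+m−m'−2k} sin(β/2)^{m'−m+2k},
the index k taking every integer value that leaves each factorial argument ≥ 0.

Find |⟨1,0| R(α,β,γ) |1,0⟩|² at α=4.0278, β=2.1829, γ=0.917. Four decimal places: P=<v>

P=0.3302

Split into d^1_{0,0}(β=2.1829) × two z-phases.
Half-angle: c=0.461199, s=0.887297. N=√(1·1·1·1)=1.000000
k∈{0,1} keeps every argument non-negative
  k=0: (−1)^0·1.0000/(1)·0.4612^2·0.8873^0 = +0.212705
  k=1: (−1)^1·1.0000/(1)·0.4612^0·0.8873^2 = -0.787295
d^1_{0,0}(2.1829) = +0.212705 -0.787295 = -0.574590
|D^1_{0,0}|² = |d^1_{0,0}(β)|² = (-0.574590)² = 0.330154 (the z-rotation phases have unit modulus)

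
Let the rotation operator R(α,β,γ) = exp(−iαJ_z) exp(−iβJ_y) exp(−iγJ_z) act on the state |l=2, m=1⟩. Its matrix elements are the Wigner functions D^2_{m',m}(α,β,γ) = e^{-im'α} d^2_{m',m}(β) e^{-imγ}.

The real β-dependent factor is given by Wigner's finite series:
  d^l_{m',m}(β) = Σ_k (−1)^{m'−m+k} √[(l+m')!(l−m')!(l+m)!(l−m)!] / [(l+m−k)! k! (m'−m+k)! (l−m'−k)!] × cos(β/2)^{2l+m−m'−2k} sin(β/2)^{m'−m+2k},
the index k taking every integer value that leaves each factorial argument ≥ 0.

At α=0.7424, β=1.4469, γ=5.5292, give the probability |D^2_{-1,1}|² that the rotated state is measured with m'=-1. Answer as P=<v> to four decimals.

Split into d^2_{-1,1}(β=1.4469) × two z-phases.
With c≡cos(β/2)=0.749526 and s≡sin(β/2)=0.661974, N=[1·6·6·1]^{1/2}=6.000000
k∈{2,3} keeps every argument non-negative
  k=2: (−1)^0·6.0000/(2)·0.7495^2·0.6620^2 = +0.738546
  k=3: (−1)^1·6.0000/(6)·0.7495^0·0.6620^4 = -0.192028
d^2_{-1,1}(1.4469) = +0.738546 -0.192028 = +0.546518
|D^2_{-1,1}|² = |d^2_{-1,1}(β)|² = (+0.546518)² = 0.298682 (the z-rotation phases have unit modulus)

P=0.2987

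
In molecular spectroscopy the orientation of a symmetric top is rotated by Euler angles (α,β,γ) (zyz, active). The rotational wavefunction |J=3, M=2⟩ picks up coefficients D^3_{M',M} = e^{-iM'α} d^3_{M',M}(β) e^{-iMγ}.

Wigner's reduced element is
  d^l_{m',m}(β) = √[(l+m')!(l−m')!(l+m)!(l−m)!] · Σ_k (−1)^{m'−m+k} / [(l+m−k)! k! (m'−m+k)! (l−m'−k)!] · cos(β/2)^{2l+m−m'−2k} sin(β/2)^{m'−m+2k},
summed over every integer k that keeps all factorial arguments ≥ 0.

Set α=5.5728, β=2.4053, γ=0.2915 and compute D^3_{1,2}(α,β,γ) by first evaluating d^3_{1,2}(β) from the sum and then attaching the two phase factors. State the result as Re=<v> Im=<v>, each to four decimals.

D^3_{1,2}(5.5728,2.4053,0.2915) = e^{-i·1·5.5728}·d^3_{1,2}(2.4053)·e^{-i·2·0.2915}. Compute d first:
Half-angle: c=0.359887, s=0.932996. N=√(24·2·120·1)=75.894664
Admissible k: 1..2 (factorial args all ≥0)
  k=1: (−1)^0·75.8947/(24)·0.3599^5·0.9330^1 = +0.017812
  k=2: (−1)^1·75.8947/(12)·0.3599^3·0.9330^3 = -0.239423
d^3_{1,2}(2.4053) = +0.017812 -0.239423 = -0.221611
D = (+0.758111+0.652126i)·(-0.221611)·(+0.834815-0.550531i) = -0.219816-0.028154i

Re=-0.2198 Im=-0.0282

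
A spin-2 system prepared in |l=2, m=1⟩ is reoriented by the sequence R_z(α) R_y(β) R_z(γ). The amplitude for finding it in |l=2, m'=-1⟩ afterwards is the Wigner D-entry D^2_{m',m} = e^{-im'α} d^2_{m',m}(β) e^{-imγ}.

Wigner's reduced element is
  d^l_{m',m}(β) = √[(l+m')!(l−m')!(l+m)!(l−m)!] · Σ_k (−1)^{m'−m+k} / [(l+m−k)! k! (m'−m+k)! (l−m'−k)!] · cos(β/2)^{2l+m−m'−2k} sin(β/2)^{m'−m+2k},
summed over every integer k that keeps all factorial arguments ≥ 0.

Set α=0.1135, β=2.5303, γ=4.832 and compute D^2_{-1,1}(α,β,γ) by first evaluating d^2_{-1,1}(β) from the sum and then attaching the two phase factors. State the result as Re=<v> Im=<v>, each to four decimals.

Split into d^2_{-1,1}(β=2.5303) × two z-phases.
Half-angle: c=0.300910, s=0.953653. N=√(1·6·6·1)=6.000000
k∈{2,3} keeps every argument non-negative
  k=2: (−1)^0·6.0000/(2)·0.3009^2·0.9537^2 = +0.247044
  k=3: (−1)^1·6.0000/(6)·0.3009^0·0.9537^4 = -0.827105
d^2_{-1,1}(2.5303) = +0.247044 -0.827105 = -0.580062
Attach z-rotation phases: D = e^{-i(-1)(0.1135)}·(-0.580062)·e^{-i(1)(4.832)} = -0.003545-0.580051i

Re=-0.0035 Im=-0.5801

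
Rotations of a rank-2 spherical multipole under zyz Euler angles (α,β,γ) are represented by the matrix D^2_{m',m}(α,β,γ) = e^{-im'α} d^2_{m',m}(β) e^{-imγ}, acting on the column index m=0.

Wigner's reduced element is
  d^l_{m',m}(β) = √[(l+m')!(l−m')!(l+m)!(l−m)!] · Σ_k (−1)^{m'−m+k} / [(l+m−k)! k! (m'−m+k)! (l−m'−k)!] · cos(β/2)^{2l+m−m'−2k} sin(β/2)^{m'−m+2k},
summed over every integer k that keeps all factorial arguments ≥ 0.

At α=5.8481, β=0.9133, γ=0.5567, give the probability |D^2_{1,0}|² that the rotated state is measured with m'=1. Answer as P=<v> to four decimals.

P=0.3510

Split into d^2_{1,0}(β=0.9133) × two z-phases.
c=cos(0.9133/2)=0.897535, s=sin(0.9133/2)=0.440944; N=√[6·1·2·2]=4.898979
The bounds max(0,m−m')=0 and min(l+m,l−m')=1 give 2 terms
  k=0: (−1)^1·4.8990/(2)·0.8975^3·0.4409^1 = -0.780931
  k=1: (−1)^2·4.8990/(2)·0.8975^1·0.4409^3 = +0.188485
d^2_{1,0}(0.9133) = -0.780931 +0.188485 = -0.592446
|D^2_{1,0}|² = |d^2_{1,0}(β)|² = (-0.592446)² = 0.350992 (the z-rotation phases have unit modulus)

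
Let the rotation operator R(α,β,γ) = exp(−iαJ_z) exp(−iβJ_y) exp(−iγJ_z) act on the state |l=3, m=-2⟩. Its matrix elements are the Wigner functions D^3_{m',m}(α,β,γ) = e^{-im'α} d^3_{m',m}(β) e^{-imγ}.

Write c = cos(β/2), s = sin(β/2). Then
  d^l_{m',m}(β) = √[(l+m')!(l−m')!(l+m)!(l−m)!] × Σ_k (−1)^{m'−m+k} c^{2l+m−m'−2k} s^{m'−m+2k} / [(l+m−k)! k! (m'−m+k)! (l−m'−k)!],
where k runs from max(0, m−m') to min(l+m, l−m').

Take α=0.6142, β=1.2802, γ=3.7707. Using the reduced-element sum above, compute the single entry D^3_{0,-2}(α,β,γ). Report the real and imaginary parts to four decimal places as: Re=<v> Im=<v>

Re=0.1107 Im=0.3427

Split into d^3_{0,-2}(β=1.2802) × two z-phases.
c=cos(1.2802/2)=0.802036, s=sin(1.2802/2)=0.597276; N=√[6·6·1·120]=65.726707
The bounds max(0,m−m')=0 and min(l+m,l−m')=1 give 2 terms
  k=0: (−1)^2·65.7267/(12)·0.8020^4·0.5973^2 = +0.808511
  k=1: (−1)^3·65.7267/(12)·0.8020^2·0.5973^4 = -0.448381
d^3_{0,-2}(1.2802) = +0.808511 -0.448381 = +0.360129
Attach z-rotation phases: D = e^{-i(0)(0.6142)}·(+0.360129)·e^{-i(-2)(3.7707)} = +0.110746+0.342678i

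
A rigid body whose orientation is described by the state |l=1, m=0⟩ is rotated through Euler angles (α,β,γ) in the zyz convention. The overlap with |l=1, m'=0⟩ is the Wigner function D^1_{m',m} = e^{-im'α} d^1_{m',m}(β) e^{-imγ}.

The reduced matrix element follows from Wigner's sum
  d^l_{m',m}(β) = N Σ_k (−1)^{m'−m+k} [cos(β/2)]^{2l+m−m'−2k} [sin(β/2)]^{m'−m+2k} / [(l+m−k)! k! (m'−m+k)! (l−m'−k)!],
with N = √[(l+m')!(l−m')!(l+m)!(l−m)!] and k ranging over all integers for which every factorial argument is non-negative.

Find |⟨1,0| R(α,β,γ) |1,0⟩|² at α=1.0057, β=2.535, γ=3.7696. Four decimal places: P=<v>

P=0.6750

First d^1_{0,0}(β=2.535), then the phase factors e^{-i(0)α} and e^{-i(0)γ}:
With c≡cos(β/2)=0.298668 and s≡sin(β/2)=0.954357, N=[1·1·1·1]^{1/2}=1.000000
k∈{0,1} keeps every argument non-negative
  k=0: (−1)^0·1.0000/(1)·0.2987^2·0.9544^0 = +0.089202
  k=1: (−1)^1·1.0000/(1)·0.2987^0·0.9544^2 = -0.910798
d^1_{0,0}(2.535) = +0.089202 -0.910798 = -0.821595
|D^1_{0,0}|² = |d^1_{0,0}(β)|² = (-0.821595)² = 0.675019 (the z-rotation phases have unit modulus)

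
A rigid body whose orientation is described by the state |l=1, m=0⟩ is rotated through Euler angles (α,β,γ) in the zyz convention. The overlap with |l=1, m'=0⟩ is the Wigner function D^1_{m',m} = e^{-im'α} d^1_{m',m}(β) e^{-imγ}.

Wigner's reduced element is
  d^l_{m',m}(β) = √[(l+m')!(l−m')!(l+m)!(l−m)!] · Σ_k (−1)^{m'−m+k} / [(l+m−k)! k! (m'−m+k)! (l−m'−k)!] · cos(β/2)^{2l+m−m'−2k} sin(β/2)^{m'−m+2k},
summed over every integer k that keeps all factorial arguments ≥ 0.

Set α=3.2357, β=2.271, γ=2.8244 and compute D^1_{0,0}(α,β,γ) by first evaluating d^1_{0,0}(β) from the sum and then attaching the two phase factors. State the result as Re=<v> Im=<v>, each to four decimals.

First d^1_{0,0}(β=2.271), then the phase factors e^{-i(0)α} and e^{-i(0)γ}:
Half-angle: c=0.421679, s=0.906745. N=√(1·1·1·1)=1.000000
The bounds max(0,m−m')=0 and min(l+m,l−m')=1 give 2 terms
  k=0: (−1)^0·1.0000/(1)·0.4217^2·0.9067^0 = +0.177813
  k=1: (−1)^1·1.0000/(1)·0.4217^0·0.9067^2 = -0.822187
d^1_{0,0}(2.271) = +0.177813 -0.822187 = -0.644373
D = (+1.000000+0.000000i)·(-0.644373)·(+1.000000+0.000000i) = -0.644373+0.000000i

Re=-0.6444 Im=0.0000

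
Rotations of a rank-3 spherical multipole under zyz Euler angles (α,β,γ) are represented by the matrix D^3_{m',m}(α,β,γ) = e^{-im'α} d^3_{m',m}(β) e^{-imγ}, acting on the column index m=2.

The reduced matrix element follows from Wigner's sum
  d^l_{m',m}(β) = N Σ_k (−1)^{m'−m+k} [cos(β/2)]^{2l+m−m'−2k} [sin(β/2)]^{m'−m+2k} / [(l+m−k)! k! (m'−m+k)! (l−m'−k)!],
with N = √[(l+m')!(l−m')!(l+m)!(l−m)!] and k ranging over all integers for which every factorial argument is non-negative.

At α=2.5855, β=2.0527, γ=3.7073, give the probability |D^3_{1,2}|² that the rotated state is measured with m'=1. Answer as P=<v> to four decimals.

Split into d^3_{1,2}(β=2.0527) × two z-phases.
Half-angle: c=0.517945, s=0.855414. N=√(24·2·120·1)=75.894664
k: max(0,(2)−(1))=1 … min(3+(2),3−(1))=2
  k=1: (−1)^0·75.8947/(24)·0.5179^5·0.8554^1 = +0.100831
  k=2: (−1)^1·75.8947/(12)·0.5179^3·0.8554^3 = -0.550059
d^3_{1,2}(2.0527) = +0.100831 -0.550059 = -0.449228
|D^3_{1,2}|² = |d^3_{1,2}(β)|² = (-0.449228)² = 0.201806 (the z-rotation phases have unit modulus)

P=0.2018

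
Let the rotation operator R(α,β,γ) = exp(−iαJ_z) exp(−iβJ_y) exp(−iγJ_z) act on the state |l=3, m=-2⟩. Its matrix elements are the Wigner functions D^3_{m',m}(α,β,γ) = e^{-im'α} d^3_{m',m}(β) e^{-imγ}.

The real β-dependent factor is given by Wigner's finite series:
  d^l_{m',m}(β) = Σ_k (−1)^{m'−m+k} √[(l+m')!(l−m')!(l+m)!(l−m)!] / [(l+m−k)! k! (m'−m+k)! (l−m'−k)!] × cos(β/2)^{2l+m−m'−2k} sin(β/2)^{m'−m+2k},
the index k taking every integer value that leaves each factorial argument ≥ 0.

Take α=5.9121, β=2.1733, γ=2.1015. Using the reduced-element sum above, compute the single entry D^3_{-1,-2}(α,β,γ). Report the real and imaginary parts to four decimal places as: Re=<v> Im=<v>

D^3_{-1,-2}(5.9121,2.1733,2.1015) = e^{-i·-1·5.9121}·d^3_{-1,-2}(2.1733)·e^{-i·-2·2.1015}. Compute d first:
Half-angle: c=0.465453, s=0.885073. N=√(2·24·1·120)=75.894664
Admissible k: 0..1 (factorial args all ≥0)
  k=0: (−1)^1·75.8947/(24)·0.4655^5·0.8851^1 = -0.061145
  k=1: (−1)^2·75.8947/(12)·0.4655^3·0.8851^3 = +0.442175
d^3_{-1,-2}(2.1733) = -0.061145 +0.442175 = +0.381030
Attach z-rotation phases: D = e^{-i(-1)(5.9121)}·(+0.381030)·e^{-i(-2)(2.1015)} = -0.293790-0.242635i

Re=-0.2938 Im=-0.2426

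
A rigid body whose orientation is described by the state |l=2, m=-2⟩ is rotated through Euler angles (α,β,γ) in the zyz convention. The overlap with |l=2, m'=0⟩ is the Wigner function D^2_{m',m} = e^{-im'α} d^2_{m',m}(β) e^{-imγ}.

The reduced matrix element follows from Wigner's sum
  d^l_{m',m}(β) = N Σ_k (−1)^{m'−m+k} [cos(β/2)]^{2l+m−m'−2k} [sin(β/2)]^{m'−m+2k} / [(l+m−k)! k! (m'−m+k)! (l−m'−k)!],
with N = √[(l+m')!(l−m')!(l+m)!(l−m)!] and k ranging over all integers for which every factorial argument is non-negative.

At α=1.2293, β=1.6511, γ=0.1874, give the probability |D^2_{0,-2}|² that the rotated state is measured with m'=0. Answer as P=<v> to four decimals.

Split into d^2_{0,-2}(β=1.6511) × two z-phases.
c=cos(1.6511/2)=0.678153, s=sin(1.6511/2)=0.734921; N=√[2·2·1·24]=9.797959
k: max(0,(-2)−(0))=0 … min(2+(-2),2−(0))=0
  k=0: (−1)^2·9.7980/(4)·0.6782^2·0.7349^2 = +0.608432
d^2_{0,-2}(1.6511) = +0.608432
|D^2_{0,-2}|² = |d^2_{0,-2}(β)|² = (+0.608432)² = 0.370189 (the z-rotation phases have unit modulus)

P=0.3702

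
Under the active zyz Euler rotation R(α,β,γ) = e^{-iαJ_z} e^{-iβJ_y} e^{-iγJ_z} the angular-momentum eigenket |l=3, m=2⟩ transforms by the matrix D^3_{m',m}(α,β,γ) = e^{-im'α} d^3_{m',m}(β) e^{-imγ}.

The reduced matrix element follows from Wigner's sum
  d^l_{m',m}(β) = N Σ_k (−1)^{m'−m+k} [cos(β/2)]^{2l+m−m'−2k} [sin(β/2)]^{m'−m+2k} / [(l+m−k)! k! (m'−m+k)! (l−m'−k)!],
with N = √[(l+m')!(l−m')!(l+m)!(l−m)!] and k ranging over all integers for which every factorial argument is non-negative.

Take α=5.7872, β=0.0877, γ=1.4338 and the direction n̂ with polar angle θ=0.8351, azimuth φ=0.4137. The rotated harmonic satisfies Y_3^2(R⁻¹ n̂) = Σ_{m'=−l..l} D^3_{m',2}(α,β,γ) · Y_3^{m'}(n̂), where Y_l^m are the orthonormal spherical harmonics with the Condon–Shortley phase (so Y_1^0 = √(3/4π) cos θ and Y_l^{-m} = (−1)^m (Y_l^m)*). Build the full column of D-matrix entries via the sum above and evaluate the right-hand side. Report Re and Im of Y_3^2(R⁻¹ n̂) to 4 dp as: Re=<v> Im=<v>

Need the full column D^3_{m',2} for m'=−3..3 at α=5.7872, β=0.0877, γ=1.4338.
cos(β/2)=0.999039, sin(β/2)=0.043836
d^3_{-3,2}: single k=5 term ⇒ +0.000000;  D = -0.000000+0.000000i
d^3_{-2,2}: k∈[4..5] ⇒ +0.000018 -0.000000 = +0.000018;  D = -0.000014+0.000012i
d^3_{-1,2}: k∈[3..4] ⇒ +0.000531 -0.000001 = +0.000531;  D = -0.000518+0.000117i
d^3_{0,2}: k∈[2..3] ⇒ +0.010485 -0.000020 = +0.010464;  D = -0.010074-0.002831i
d^3_{1,2}: k∈[1..2] ⇒ +0.137956 -0.000531 = +0.137425;  D = -0.098661-0.095664i
d^3_{2,2}: k∈[0..1] ⇒ +0.994246 -0.009571 = +0.984675;  D = -0.295534-0.939279i
d^3_{3,2}: single k=0 term ⇒ -0.106861;  D = -0.020302+0.104914i
Y_3^{m'}(θ=0.8351,φ=0.4137) and Σ D·Y over m':
  (-0.0000+0.0000i)·(+0.0550-0.1608i)  (-0.0000+0.0000i)·(+0.2551-0.2775i)  (-0.0005+0.0001i)·(+0.2746-0.1206i)  (-0.0101-0.0028i)·(-0.1874+0.0000i)  (-0.0987-0.0957i)·(-0.2746-0.1206i)  (-0.2955-0.9393i)·(+0.2551+0.2775i)  (-0.0203+0.1049i)·(-0.0550-0.1608i)
Y_3^2(R⁻¹ n̂) = +0.220574-0.285353i

Re=0.2206 Im=-0.2854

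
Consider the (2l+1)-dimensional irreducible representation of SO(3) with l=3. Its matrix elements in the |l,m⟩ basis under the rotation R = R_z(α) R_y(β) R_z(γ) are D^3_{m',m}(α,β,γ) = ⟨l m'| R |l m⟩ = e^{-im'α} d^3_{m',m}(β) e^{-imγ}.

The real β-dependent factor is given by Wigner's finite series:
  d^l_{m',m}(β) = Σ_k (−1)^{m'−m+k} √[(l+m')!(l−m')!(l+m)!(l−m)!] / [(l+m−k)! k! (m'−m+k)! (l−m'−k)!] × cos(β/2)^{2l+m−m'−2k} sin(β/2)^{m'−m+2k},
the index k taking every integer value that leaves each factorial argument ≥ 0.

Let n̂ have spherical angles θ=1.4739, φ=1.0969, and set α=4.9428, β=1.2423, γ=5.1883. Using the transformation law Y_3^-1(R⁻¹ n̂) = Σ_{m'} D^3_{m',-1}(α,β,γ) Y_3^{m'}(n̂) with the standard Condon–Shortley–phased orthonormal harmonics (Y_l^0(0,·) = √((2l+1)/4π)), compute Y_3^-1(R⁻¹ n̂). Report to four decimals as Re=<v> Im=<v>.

Re=-0.3190 Im=0.0016

Need the full column D^3_{m',-1} for m'=−3..3 at α=4.9428, β=1.2423, γ=5.1883.
cos(β/2)=0.813210, sin(β/2)=0.581971
d^3_{-3,-1}: single k=2 term ⇒ +0.573665;  D = +0.225324+0.527561i
d^3_{-2,-1}: k∈[1..2] ⇒ +0.654507 -0.670411 = -0.015904;  D = +0.012813-0.009422i
d^3_{-1,-1}: k∈[0..2] ⇒ +0.289211 -1.184957 +0.455157 = -0.440589;  D = +0.335180+0.285960i
d^3_{0,-1}: k∈[0..2] ⇒ -0.716976 +1.101598 -0.188061 = +0.196561;  D = +0.090054-0.174718i
d^3_{1,-1}: k∈[0..2] ⇒ +0.888718 -0.606876 +0.038851 = +0.320693;  D = +0.311078+0.077942i
d^3_{2,-1}: k∈[0..1] ⇒ -0.670411 +0.171675 = -0.498736;  D = +0.007525-0.498679i
d^3_{3,-1}: single k=0 term ⇒ +0.293802;  D = -0.287018+0.062774i
Y_3^{m'}(θ=1.4739,φ=1.0969) and Σ D·Y over m':
  (+0.2253+0.5276i)·(-0.4068+0.0611i)  (+0.0128-0.0094i)·(-0.0571-0.0795i)  (+0.3352+0.2860i)·(-0.1399+0.2728i)  (+0.0901-0.1747i)·(-0.1066+0.0000i)  (+0.3111+0.0779i)·(+0.1399+0.2728i)  (+0.0075-0.4987i)·(-0.0571+0.0795i)  (-0.2870+0.0628i)·(+0.4068+0.0611i)
Y_3^-1(R⁻¹ n̂) = -0.319004+0.001599i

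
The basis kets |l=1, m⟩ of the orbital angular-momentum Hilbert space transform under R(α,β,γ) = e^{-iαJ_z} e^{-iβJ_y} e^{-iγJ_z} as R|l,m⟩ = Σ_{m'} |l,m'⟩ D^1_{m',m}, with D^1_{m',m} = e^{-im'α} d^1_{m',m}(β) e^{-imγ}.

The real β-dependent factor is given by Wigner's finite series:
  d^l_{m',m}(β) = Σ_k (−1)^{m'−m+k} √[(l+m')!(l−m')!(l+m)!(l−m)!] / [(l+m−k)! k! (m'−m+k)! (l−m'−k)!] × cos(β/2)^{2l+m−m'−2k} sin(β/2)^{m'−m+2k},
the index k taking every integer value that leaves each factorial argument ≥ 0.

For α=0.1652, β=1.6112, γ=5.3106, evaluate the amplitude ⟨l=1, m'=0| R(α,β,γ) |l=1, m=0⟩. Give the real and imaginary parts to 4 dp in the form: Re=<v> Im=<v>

First d^1_{0,0}(β=1.6112), then the phase factors e^{-i(0)α} and e^{-i(0)γ}:
c=cos(1.6112/2)=0.692679, s=sin(1.6112/2)=0.721246; N=√[1·1·1·1]=1.000000
k: max(0,(0)−(0))=0 … min(1+(0),1−(0))=1
  k=0: (−1)^0·1.0000/(1)·0.6927^2·0.7212^0 = +0.479804
  k=1: (−1)^1·1.0000/(1)·0.6927^0·0.7212^2 = -0.520196
d^1_{0,0}(1.6112) = +0.479804 -0.520196 = -0.040393
Attach z-rotation phases: D = e^{-i(0)(0.1652)}·(-0.040393)·e^{-i(0)(5.3106)} = -0.040393+0.000000i

Re=-0.0404 Im=0.0000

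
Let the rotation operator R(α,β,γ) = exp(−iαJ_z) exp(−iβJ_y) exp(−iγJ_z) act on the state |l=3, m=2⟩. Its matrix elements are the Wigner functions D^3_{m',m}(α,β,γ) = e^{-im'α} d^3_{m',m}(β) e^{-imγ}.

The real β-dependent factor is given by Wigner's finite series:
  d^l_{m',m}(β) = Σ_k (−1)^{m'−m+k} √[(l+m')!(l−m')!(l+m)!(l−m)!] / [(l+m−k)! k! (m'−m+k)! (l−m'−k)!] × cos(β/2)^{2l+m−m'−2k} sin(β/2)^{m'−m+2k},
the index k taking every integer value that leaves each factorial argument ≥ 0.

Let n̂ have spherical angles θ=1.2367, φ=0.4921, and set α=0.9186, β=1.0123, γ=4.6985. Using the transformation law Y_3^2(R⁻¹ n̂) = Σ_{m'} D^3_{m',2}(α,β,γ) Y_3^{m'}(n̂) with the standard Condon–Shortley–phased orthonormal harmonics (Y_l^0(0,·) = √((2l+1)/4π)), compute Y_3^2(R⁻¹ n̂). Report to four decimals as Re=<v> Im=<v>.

Need the full column D^3_{m',2} for m'=−3..3 at α=0.9186, β=1.0123, γ=4.6985.
cos(β/2)=0.874618, sin(β/2)=0.484814
d^3_{-3,2}: single k=5 term ⇒ +0.057381;  D = +0.053743-0.020107i
d^3_{-2,2}: k∈[4..5] ⇒ +0.211303 -0.012985 = +0.198318;  D = +0.057504-0.189798i
d^3_{-1,2}: k∈[3..4] ⇒ +0.482180 -0.074078 = +0.408101;  D = -0.238586-0.331094i
d^3_{0,2}: k∈[2..3] ⇒ +0.753326 -0.231471 = +0.521855;  D = -0.521654-0.014494i
d^3_{1,2}: k∈[1..2] ⇒ +0.784631 -0.482180 = +0.302452;  D = -0.190173+0.235183i
d^3_{2,2}: k∈[0..1] ⇒ +0.447620 -0.687689 = -0.240070;  D = -0.056745-0.233267i
d^3_{3,2}: single k=0 term ⇒ -0.607773;  D = -0.556532-0.244253i
Y_3^{m'}(θ=1.2367,φ=0.4921) and Σ D·Y over m':
  (+0.0537-0.0201i)·(+0.0332-0.3502i)  (+0.0575-0.1898i)·(+0.1656-0.2491i)  (-0.2386-0.3311i)·(-0.1244+0.0667i)  (-0.5217-0.0145i)·(-0.3013+0.0000i)  (-0.1902+0.2352i)·(+0.1244+0.0667i)  (-0.0567-0.2333i)·(+0.1656+0.2491i)  (-0.5565-0.2443i)·(-0.0332-0.3502i)
Y_3^2(R⁻¹ n̂) = +0.108235+0.131242i

Re=0.1082 Im=0.1312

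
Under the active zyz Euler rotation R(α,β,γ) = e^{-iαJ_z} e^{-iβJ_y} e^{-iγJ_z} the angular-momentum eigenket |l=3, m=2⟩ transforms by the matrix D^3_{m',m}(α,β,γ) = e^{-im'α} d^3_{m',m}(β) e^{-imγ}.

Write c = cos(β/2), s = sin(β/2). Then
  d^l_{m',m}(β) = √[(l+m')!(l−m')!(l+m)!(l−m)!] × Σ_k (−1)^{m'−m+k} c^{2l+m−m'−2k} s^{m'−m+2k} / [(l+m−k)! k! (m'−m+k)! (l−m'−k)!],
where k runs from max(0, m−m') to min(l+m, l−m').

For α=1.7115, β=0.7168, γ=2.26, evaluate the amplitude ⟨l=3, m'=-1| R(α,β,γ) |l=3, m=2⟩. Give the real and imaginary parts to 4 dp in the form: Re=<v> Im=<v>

Re=-0.1970 Im=-0.0682

D^3_{-1,2}(1.7115,0.7168,2.26) = e^{-i·-1·1.7115}·d^3_{-1,2}(0.7168)·e^{-i·2·2.26}. Compute d first:
c=cos(0.7168/2)=0.936459, s=sin(0.7168/2)=0.350776; N=√[2·24·120·1]=75.894664
k∈{3,4} keeps every argument non-negative
  k=3: (−1)^0·75.8947/(12)·0.9365^3·0.3508^3 = +0.224175
  k=4: (−1)^1·75.8947/(24)·0.9365^1·0.3508^5 = -0.015727
d^3_{-1,2}(0.7168) = +0.224175 -0.015727 = +0.208448
Phases: e^{-i·(-1)·1.7115}=-0.140240+0.990118i, e^{-i·(2)·2.26}=-0.191204+0.981550i ⇒ D=-0.196991-0.068156i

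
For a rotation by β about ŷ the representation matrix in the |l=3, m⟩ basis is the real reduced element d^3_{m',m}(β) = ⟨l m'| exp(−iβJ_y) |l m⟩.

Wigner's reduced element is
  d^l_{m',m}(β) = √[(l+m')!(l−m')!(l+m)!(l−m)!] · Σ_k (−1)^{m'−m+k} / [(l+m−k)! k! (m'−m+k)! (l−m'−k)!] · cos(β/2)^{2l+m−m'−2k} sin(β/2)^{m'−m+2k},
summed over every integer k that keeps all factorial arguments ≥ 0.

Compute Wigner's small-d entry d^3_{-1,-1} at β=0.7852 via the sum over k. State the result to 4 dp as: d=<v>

d=-0.1215

d^3_{-1,-1}(β=0.7852) via Wigner's sum:
With c≡cos(β/2)=0.923917 and s≡sin(β/2)=0.382592, N=[2·24·2·24]^{1/2}=48.000000
Admissible k: 0..2 (factorial args all ≥0)
  k=0: (−1)^0·48.0000/(48)·0.9239^6·0.3826^0 = +0.622012
  k=1: (−1)^1·48.0000/(6)·0.9239^4·0.3826^2 = -0.853285
  k=2: (−1)^2·48.0000/(8)·0.9239^2·0.3826^4 = +0.109739
d^3_{-1,-1}(0.7852) = +0.622012 -0.853285 +0.109739 = -0.121534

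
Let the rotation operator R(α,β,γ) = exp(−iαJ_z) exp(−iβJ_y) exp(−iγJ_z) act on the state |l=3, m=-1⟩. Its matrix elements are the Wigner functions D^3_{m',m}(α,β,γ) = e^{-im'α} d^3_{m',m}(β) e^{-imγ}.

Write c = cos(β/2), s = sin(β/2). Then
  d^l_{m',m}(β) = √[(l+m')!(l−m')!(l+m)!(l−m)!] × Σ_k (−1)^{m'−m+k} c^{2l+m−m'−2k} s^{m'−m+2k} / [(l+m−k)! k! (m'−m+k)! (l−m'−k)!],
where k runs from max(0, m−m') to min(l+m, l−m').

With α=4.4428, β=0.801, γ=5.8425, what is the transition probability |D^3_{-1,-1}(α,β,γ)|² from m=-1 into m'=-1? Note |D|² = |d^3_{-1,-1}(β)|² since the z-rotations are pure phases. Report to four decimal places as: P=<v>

P=0.0216

D^3_{-1,-1}(4.4428,0.801,5.8425) = e^{-i·-1·4.4428}·d^3_{-1,-1}(0.801)·e^{-i·-1·5.8425}. Compute d first:
With c≡cos(β/2)=0.920866 and s≡sin(β/2)=0.389879, N=[2·24·2·24]^{1/2}=48.000000
k∈{0,1,2} keeps every argument non-negative
  k=0: (−1)^0·48.0000/(48)·0.9209^6·0.3899^0 = +0.609788
  k=1: (−1)^1·48.0000/(6)·0.9209^4·0.3899^2 = -0.874451
  k=2: (−1)^2·48.0000/(8)·0.9209^2·0.3899^4 = +0.117561
d^3_{-1,-1}(0.801) = +0.609788 -0.874451 +0.117561 = -0.147102
|D^3_{-1,-1}|² = |d^3_{-1,-1}(β)|² = (-0.147102)² = 0.021639 (the z-rotation phases have unit modulus)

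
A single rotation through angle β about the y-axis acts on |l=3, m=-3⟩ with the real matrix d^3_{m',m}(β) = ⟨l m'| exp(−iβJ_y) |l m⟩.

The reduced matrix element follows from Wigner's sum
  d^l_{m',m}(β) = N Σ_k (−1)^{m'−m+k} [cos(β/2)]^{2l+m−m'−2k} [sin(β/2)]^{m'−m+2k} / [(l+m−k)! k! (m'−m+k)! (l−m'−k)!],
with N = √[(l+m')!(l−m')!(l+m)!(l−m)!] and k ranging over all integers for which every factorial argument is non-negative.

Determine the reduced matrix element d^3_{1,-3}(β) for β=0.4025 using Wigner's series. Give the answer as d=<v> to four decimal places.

d^3_{1,-3}(β=0.4025) via Wigner's sum:
c=cos(0.4025/2)=0.979817, s=sin(0.4025/2)=0.199894; N=√[24·2·1·720]=185.903201
Admissible k: 0..0 (factorial args all ≥0)
  k=0: (−1)^4·185.9032/(48)·0.9798^2·0.1999^4 = +0.005937
d^3_{1,-3}(0.4025) = +0.005937

d=0.0059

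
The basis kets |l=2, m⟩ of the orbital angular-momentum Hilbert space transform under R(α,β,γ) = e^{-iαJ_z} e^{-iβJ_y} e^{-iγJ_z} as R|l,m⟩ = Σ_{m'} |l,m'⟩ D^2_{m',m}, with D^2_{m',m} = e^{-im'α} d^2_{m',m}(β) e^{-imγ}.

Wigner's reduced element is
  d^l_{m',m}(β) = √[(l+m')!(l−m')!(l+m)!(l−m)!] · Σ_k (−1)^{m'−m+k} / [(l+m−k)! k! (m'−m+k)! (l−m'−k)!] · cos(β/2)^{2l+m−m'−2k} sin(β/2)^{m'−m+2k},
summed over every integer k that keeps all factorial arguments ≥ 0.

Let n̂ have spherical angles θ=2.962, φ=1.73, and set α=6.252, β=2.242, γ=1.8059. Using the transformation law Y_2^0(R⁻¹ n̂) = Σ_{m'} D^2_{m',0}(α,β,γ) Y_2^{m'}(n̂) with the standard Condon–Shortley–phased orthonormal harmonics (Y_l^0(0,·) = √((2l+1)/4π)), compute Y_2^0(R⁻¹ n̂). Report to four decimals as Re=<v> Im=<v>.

Need the full column D^2_{m',0} for m'=−2..2 at α=6.252, β=2.242, γ=1.8059.
cos(β/2)=0.434782, sin(β/2)=0.900536
d^2_{-2,0}: single k=2 term ⇒ +0.375509;  D = +0.374779-0.023406i
d^2_{-1,0}: k∈[1..2] ⇒ +0.181297 -0.777768 = -0.596471;  D = -0.596181+0.018598i
d^2_{0,0}: k∈[0..2] ⇒ +0.035734 -0.613204 +0.657663 = +0.080194;  D = +0.080194+0.000000i
d^2_{1,0}: k∈[0..1] ⇒ -0.181297 +0.777768 = +0.596471;  D = +0.596181+0.018598i
d^2_{2,0}: single k=0 term ⇒ +0.375509;  D = +0.374779+0.023406i
Y_2^{m'}(θ=2.962,φ=1.73) and Σ D·Y over m':
  (+0.3748-0.0234i)·(-0.0117+0.0039i)  (-0.5962+0.0186i)·(+0.0215+0.1341i)  (+0.0802+0.0000i)·(+0.6006+0.0000i)  (+0.5962+0.0186i)·(-0.0215+0.1341i)  (+0.3748+0.0234i)·(-0.0117-0.0039i)
Y_2^0(R⁻¹ n̂) = +0.008917+0.000000i

Re=0.0089 Im=0.0000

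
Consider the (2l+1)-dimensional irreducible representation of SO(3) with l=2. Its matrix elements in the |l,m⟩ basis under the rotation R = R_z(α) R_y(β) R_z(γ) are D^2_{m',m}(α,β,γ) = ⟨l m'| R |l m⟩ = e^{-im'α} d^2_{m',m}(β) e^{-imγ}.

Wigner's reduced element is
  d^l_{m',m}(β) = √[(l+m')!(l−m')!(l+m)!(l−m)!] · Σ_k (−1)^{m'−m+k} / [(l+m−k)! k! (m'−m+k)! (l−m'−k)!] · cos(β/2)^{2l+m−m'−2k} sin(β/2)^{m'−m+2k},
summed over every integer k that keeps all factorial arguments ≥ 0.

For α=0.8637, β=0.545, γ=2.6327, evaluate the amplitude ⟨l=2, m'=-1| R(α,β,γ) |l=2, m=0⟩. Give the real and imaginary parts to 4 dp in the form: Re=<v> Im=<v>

Re=0.3527 Im=0.4128

Split into d^2_{-1,0}(β=0.545) × two z-phases.
With c≡cos(β/2)=0.963101 and s≡sin(β/2)=0.269140, N=[1·6·2·2]^{1/2}=4.898979
k∈{1,2} keeps every argument non-negative
  k=1: (−1)^0·4.8990/(2)·0.9631^3·0.2691^1 = +0.588938
  k=2: (−1)^1·4.8990/(2)·0.9631^1·0.2691^3 = -0.045992
d^2_{-1,0}(0.545) = +0.588938 -0.045992 = +0.542946
Attach z-rotation phases: D = e^{-i(-1)(0.8637)}·(+0.542946)·e^{-i(0)(2.6327)} = +0.352713+0.412775i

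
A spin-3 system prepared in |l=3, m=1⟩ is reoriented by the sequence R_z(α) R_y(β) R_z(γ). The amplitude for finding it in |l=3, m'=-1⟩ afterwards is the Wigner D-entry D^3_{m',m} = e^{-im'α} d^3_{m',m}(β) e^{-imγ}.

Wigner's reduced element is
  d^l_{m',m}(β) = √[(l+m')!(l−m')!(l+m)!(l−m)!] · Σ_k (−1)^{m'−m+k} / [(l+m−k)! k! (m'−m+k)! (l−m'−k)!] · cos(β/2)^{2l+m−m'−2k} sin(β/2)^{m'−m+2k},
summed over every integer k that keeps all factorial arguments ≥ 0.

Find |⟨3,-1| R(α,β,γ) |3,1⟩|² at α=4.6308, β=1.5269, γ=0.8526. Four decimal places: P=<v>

P=0.0040

D^3_{-1,1}(4.6308,1.5269,0.8526) = e^{-i·-1·4.6308}·d^3_{-1,1}(1.5269)·e^{-i·1·0.8526}. Compute d first:
With c≡cos(β/2)=0.722455 and s≡sin(β/2)=0.691418, N=[2·24·24·2]^{1/2}=48.000000
k: max(0,(1)−(-1))=2 … min(3+(1),3−(-1))=4
  k=2: (−1)^0·48.0000/(8)·0.7225^4·0.6914^2 = +0.781404
  k=3: (−1)^1·48.0000/(6)·0.7225^2·0.6914^4 = -0.954277
  k=4: (−1)^2·48.0000/(48)·0.7225^0·0.6914^6 = +0.109256
d^3_{-1,1}(1.5269) = +0.781404 -0.954277 +0.109256 = -0.063617
|D^3_{-1,1}|² = |d^3_{-1,1}(β)|² = (-0.063617)² = 0.004047 (the z-rotation phases have unit modulus)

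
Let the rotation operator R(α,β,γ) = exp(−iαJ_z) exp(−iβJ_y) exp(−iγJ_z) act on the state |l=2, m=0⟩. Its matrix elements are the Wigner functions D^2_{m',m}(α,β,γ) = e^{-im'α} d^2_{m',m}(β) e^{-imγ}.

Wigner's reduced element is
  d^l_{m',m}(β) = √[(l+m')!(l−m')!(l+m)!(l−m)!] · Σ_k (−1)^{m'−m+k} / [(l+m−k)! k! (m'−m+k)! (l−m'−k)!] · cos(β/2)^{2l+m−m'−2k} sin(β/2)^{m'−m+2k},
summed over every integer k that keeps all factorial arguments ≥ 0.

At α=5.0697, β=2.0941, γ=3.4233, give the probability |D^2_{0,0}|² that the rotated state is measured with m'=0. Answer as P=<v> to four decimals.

P=0.0157

Split into d^2_{0,0}(β=2.0941) × two z-phases.
With c≡cos(β/2)=0.500128 and s≡sin(β/2)=0.865952, N=[2·2·2·2]^{1/2}=4.000000
Admissible k: 0..2 (factorial args all ≥0)
  k=0: (−1)^0·4.0000/(4)·0.5001^4·0.8660^0 = +0.062564
  k=1: (−1)^1·4.0000/(1)·0.5001^2·0.8660^2 = -0.750256
  k=2: (−1)^2·4.0000/(4)·0.5001^0·0.8660^4 = +0.562308
d^2_{0,0}(2.0941) = +0.062564 -0.750256 +0.562308 = -0.125383
|D^2_{0,0}|² = |d^2_{0,0}(β)|² = (-0.125383)² = 0.015721 (the z-rotation phases have unit modulus)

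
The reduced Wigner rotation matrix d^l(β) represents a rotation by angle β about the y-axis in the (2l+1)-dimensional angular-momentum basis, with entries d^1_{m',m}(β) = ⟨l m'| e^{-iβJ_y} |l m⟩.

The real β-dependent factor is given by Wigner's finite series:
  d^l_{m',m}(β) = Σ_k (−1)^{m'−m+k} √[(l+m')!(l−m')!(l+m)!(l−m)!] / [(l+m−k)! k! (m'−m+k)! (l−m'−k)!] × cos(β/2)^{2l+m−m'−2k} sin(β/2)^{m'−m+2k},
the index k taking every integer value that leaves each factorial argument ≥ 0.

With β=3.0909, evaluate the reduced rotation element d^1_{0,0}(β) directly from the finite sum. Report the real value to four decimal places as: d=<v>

d=-0.9987

d^1_{0,0}(β=3.0909) via Wigner's sum:
With c≡cos(β/2)=0.025344 and s≡sin(β/2)=0.999679, N=[1·1·1·1]^{1/2}=1.000000
The bounds max(0,m−m')=0 and min(l+m,l−m')=1 give 2 terms
  k=0: (−1)^0·1.0000/(1)·0.0253^2·0.9997^0 = +0.000642
  k=1: (−1)^1·1.0000/(1)·0.0253^0·0.9997^2 = -0.999358
d^1_{0,0}(3.0909) = +0.000642 -0.999358 = -0.998715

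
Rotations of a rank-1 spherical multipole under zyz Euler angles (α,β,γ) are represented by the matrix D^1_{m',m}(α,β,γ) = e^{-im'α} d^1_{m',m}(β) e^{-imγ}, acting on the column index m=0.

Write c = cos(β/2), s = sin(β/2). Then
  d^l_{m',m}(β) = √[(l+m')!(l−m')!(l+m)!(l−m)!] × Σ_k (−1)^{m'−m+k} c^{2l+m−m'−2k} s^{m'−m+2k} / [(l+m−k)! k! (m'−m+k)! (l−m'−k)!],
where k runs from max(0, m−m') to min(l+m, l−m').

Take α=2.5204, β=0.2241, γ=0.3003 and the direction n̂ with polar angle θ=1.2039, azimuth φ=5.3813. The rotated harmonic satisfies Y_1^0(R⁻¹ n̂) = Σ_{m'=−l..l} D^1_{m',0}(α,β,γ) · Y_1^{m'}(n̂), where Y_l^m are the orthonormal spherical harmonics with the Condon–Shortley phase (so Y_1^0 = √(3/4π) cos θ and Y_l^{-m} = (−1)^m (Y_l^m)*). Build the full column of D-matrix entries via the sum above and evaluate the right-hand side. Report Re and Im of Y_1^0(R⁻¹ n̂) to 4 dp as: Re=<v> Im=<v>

Re=0.0735 Im=0.0000

Need the full column D^1_{m',0} for m'=−1..1 at α=2.5204, β=0.2241, γ=0.3003.
cos(β/2)=0.993729, sin(β/2)=0.111816
d^1_{-1,0}: single k=1 term ⇒ +0.157140;  D = -0.127784+0.091456i
d^1_{0,0}: k∈[0..1] ⇒ +0.987497 -0.012503 = +0.974995;  D = +0.974995+0.000000i
d^1_{1,0}: single k=0 term ⇒ -0.157140;  D = +0.127784+0.091456i
Y_1^{m'}(θ=1.2039,φ=5.3813) and Σ D·Y over m':
  (-0.1278+0.0915i)·(+0.2000+0.2530i)  (+0.9750+0.0000i)·(+0.1753+0.0000i)  (+0.1278+0.0915i)·(-0.2000+0.2530i)
Y_1^0(R⁻¹ n̂) = +0.073500+0.000000i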